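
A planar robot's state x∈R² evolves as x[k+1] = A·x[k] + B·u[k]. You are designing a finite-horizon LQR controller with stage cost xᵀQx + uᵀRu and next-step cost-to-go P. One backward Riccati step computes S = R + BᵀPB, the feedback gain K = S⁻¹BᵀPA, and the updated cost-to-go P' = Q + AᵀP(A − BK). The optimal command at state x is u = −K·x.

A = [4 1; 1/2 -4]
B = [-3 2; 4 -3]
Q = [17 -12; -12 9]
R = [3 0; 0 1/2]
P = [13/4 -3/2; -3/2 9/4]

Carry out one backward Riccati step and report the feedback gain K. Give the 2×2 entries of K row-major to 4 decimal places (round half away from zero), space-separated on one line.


-0.4453 -0.0453 0.1364 0.9031

BᵀP = [-15.7500 13.5000; 11.0000 -9.7500]
S = R + BᵀPB = [3 0; 0 1/2] + [101.2500 -72.0000; -72.0000 51.2500] = [104.2500 -72.0000; -72.0000 51.7500]
BᵀPA = [-56.2500 -69.7500; 39.1250 50.0000]
K = S⁻¹·BᵀPA = [-0.4453 -0.0453; 0.1364 0.9031]
A−BK = [2.3911 -0.9422; 2.6907 -1.1093]
AᵀP(A−BK) = [16.1741 -6.1342; -6.1342 2.9324]
P' = Q + AᵀP(A−BK) = [33.1741 -18.1342; -18.1342 11.9324]
tr(P') = 45.1066


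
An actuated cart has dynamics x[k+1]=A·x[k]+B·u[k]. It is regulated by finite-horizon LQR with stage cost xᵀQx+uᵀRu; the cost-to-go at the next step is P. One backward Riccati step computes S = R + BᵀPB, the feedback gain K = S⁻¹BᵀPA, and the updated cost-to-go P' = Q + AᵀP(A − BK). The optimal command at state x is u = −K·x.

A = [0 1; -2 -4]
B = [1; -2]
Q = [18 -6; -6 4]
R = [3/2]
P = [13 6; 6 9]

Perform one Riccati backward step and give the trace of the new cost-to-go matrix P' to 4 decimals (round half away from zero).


BᵀP = [1.0000 -12.0000]
S = R + BᵀPB = [3/2] + [25.0000] = [26.5000]
BᵀPA = [24.0000 49.0000]
K = S⁻¹·BᵀPA = [0.9057 1.8491]
A−BK = [-0.9057 -0.8491; -0.1887 -0.3019]
AᵀP(A−BK) = [14.2642 15.6226; 15.6226 18.3962]
P' = Q + AᵀP(A−BK) = [32.2642 9.6226; 9.6226 22.3962]
tr(P') = 54.6604

54.6604


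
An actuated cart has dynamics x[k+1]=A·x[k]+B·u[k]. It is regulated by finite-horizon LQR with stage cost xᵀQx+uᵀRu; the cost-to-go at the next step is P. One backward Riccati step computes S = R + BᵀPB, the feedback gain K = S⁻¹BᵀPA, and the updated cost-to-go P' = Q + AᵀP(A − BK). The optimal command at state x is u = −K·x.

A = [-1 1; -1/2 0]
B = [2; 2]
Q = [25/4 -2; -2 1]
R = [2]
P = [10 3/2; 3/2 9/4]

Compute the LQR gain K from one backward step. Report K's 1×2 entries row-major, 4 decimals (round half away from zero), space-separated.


-0.4246 0.3651

BᵀP = [23.0000 7.5000]
S = R + BᵀPB = [2] + [61.0000] = [63.0000]
BᵀPA = [-26.7500 23.0000]
K = S⁻¹·BᵀPA = [-0.4246 0.3651]
A−BK = [-0.1508 0.2698; 0.3492 -0.7302]
AᵀP(A−BK) = [0.7044 -0.9841; -0.9841 1.6032]
P' = Q + AᵀP(A−BK) = [6.9544 -2.9841; -2.9841 2.6032]
tr(P') = 9.5575


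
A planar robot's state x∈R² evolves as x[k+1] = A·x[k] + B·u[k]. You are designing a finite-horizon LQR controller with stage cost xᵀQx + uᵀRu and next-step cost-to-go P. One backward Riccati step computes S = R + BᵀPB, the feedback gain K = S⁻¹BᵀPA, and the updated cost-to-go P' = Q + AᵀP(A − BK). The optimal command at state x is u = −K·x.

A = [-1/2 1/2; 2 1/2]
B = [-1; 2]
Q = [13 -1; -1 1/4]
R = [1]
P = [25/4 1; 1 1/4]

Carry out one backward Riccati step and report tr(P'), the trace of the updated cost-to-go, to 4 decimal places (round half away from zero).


BᵀP = [-4.2500 -0.5000]
S = R + BᵀPB = [1] + [3.2500] = [4.2500]
BᵀPA = [1.1250 -2.3750]
K = S⁻¹·BᵀPA = [0.2647 -0.5588]
A−BK = [-0.2353 -0.0588; 1.4706 1.6176]
AᵀP(A−BK) = [0.2647 0.0662; 0.0662 0.7978]
P' = Q + AᵀP(A−BK) = [13.2647 -0.9338; -0.9338 1.0478]
tr(P') = 14.3125

14.3125


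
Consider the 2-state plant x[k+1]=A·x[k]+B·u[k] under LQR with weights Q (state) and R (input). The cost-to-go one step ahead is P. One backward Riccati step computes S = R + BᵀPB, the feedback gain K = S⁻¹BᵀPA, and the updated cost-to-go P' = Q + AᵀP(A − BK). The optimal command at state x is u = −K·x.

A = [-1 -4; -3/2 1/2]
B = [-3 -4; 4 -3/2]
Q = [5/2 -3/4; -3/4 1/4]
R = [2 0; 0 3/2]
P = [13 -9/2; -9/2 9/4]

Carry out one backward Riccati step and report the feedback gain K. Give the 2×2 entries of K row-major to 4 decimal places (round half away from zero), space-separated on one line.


BᵀP = [-57.0000 22.5000; -45.2500 14.6250]
S = R + BᵀPB = [2 0; 0 3/2] + [261.0000 194.2500; 194.2500 159.0625] = [263.0000 194.2500; 194.2500 160.5625]
BᵀPA = [23.2500 239.2500; 23.3125 188.3125]
K = S⁻¹·BᵀPA = [-0.1770 0.4082; 0.3593 0.6790]
A−BK = [-0.0938 -0.0595; -0.2533 -0.1144]
AᵀP(A−BK) = [0.3011 0.2431; 0.2431 1.0390]
P' = Q + AᵀP(A−BK) = [2.8011 -0.5069; -0.5069 1.2890]
tr(P') = 4.0901

-0.1770 0.4082 0.3593 0.6790


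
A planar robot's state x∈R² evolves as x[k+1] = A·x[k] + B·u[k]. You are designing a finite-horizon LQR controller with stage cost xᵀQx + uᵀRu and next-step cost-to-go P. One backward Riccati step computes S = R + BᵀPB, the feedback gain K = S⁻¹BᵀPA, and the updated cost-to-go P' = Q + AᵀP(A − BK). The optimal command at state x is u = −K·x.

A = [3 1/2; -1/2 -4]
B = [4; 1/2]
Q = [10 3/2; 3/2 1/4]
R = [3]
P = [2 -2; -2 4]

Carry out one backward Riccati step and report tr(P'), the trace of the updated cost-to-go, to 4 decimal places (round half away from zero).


BᵀP = [7.0000 -6.0000]
S = R + BᵀPB = [3] + [25.0000] = [28.0000]
BᵀPA = [24.0000 27.5000]
K = S⁻¹·BᵀPA = [0.8571 0.9821]
A−BK = [-0.4286 -3.4286; -0.9286 -4.4911]
AᵀP(A−BK) = [4.4286 11.9286; 11.9286 45.4911]
P' = Q + AᵀP(A−BK) = [14.4286 13.4286; 13.4286 45.7411]
tr(P') = 60.1696

60.1696


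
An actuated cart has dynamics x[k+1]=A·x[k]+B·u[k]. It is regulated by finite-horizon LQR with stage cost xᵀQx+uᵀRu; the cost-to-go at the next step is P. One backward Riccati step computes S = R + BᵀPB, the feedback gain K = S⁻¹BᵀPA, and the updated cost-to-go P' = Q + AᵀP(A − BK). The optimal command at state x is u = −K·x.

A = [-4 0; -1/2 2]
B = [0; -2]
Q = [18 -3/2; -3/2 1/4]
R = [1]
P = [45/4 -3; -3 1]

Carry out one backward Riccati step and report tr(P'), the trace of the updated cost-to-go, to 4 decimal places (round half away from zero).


81.5000

BᵀP = [6.0000 -2.0000]
S = R + BᵀPB = [1] + [4.0000] = [5.0000]
BᵀPA = [-23.0000 -4.0000]
K = S⁻¹·BᵀPA = [-4.6000 -0.8000]
A−BK = [-4.0000 0.0000; -9.7000 0.4000]
AᵀP(A−BK) = [62.4500 4.6000; 4.6000 0.8000]
P' = Q + AᵀP(A−BK) = [80.4500 3.1000; 3.1000 1.0500]
tr(P') = 81.5000


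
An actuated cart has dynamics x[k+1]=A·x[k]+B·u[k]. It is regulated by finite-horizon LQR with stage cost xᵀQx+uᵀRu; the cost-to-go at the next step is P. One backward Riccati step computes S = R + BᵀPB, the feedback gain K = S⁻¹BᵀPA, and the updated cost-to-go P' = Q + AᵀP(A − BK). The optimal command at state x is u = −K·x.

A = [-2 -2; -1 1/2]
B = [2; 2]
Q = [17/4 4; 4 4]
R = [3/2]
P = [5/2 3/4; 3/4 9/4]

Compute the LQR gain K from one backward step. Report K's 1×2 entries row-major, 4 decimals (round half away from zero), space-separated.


BᵀP = [6.5000 6.0000]
S = R + BᵀPB = [3/2] + [25.0000] = [26.5000]
BᵀPA = [-19.0000 -10.0000]
K = S⁻¹·BᵀPA = [-0.7170 -0.3774]
A−BK = [-0.5660 -1.2453; 0.4340 1.2547]
AᵀP(A−BK) = [1.6274 2.4552; 2.4552 5.2889]
P' = Q + AᵀP(A−BK) = [5.8774 6.4552; 6.4552 9.2889]
tr(P') = 15.1663

-0.7170 -0.3774


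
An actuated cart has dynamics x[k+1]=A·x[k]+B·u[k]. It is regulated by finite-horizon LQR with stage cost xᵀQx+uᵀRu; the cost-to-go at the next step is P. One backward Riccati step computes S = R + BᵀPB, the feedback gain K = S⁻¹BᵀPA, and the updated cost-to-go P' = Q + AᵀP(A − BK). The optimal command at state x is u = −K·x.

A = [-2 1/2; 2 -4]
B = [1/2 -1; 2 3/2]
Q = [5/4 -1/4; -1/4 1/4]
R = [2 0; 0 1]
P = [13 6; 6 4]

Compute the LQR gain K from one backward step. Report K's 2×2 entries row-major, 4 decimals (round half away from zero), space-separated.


-0.3636 -1.0955 1.4545 -0.8382

BᵀP = [18.5000 11.0000; -4.0000 0.0000]
S = R + BᵀPB = [2 0; 0 1] + [31.2500 -2.0000; -2.0000 4.0000] = [33.2500 -2.0000; -2.0000 5.0000]
BᵀPA = [-15.0000 -34.7500; 8.0000 -2.0000]
K = S⁻¹·BᵀPA = [-0.3636 -1.0955; 1.4545 -0.8382]
A−BK = [-0.3636 0.2096; 0.5455 -0.5516]
AᵀP(A−BK) = [2.9091 -0.7273; -0.7273 3.5039]
P' = Q + AᵀP(A−BK) = [4.1591 -0.9773; -0.9773 3.7539]
tr(P') = 7.9129


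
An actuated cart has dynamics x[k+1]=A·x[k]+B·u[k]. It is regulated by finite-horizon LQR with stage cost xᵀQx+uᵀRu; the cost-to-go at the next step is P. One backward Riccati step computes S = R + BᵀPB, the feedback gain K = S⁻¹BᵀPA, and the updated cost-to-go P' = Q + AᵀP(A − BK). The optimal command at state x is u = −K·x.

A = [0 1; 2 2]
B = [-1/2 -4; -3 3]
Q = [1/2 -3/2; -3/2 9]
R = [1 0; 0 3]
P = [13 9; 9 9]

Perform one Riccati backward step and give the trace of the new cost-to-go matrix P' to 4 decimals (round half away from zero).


10.5850

BᵀP = [-33.5000 -31.5000; -25.0000 -9.0000]
S = R + BᵀPB = [1 0; 0 3] + [111.2500 39.5000; 39.5000 73.0000] = [112.2500 39.5000; 39.5000 76.0000]
BᵀPA = [-63.0000 -96.5000; -18.0000 -43.0000]
K = S⁻¹·BᵀPA = [-0.5849 -0.8084; 0.0671 -0.1456]
A−BK = [-0.0239 0.0133; 0.0440 0.0115]
AᵀP(A−BK) = [0.3615 0.4467; 0.4467 0.7235]
P' = Q + AᵀP(A−BK) = [0.8615 -1.0533; -1.0533 9.7235]
tr(P') = 10.5850


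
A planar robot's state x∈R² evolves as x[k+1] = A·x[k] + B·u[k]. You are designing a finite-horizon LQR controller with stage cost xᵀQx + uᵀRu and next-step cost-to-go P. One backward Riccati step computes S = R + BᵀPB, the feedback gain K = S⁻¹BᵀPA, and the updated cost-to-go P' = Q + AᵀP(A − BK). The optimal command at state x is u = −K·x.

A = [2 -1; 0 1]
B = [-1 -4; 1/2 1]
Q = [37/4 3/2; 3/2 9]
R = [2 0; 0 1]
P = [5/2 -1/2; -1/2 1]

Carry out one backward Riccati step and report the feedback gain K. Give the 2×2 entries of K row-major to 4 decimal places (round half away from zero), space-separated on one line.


BᵀP = [-2.7500 1.0000; -10.5000 3.0000]
S = R + BᵀPB = [2 0; 0 1] + [3.2500 12.0000; 12.0000 45.0000] = [5.2500 12.0000; 12.0000 46.0000]
BᵀPA = [-5.5000 3.7500; -21.0000 13.5000]
K = S⁻¹·BᵀPA = [-0.0103 0.1077; -0.4538 0.2654]
A−BK = [0.1744 0.1692; 0.4590 0.6808]
AᵀP(A−BK) = [0.4128 0.1654; 0.1654 0.5135]
P' = Q + AᵀP(A−BK) = [9.6628 1.6654; 1.6654 9.5135]
tr(P') = 19.1763

-0.0103 0.1077 -0.4538 0.2654


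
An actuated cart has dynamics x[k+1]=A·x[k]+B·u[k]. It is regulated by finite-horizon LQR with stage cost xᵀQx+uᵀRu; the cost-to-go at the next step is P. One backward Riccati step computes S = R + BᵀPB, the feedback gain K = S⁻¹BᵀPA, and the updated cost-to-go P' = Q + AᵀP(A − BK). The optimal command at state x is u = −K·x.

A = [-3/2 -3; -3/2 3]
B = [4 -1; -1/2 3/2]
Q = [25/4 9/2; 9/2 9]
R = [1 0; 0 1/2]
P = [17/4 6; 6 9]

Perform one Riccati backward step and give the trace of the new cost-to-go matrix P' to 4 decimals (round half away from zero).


17.7556

BᵀP = [14.0000 19.5000; 4.7500 7.5000]
S = R + BᵀPB = [1 0; 0 1/2] + [46.2500 15.2500; 15.2500 6.5000] = [47.2500 15.2500; 15.2500 7.0000]
BᵀPA = [-50.2500 16.5000; -18.3750 8.2500]
K = S⁻¹·BᵀPA = [-0.7285 -0.1050; -1.0379 1.4074]
A−BK = [0.3762 -1.1725; -0.3074 0.8364]
AᵀP(A−BK) = [1.1336 -0.7920; -0.7920 1.3721]
P' = Q + AᵀP(A−BK) = [7.3836 3.7080; 3.7080 10.3721]
tr(P') = 17.7556


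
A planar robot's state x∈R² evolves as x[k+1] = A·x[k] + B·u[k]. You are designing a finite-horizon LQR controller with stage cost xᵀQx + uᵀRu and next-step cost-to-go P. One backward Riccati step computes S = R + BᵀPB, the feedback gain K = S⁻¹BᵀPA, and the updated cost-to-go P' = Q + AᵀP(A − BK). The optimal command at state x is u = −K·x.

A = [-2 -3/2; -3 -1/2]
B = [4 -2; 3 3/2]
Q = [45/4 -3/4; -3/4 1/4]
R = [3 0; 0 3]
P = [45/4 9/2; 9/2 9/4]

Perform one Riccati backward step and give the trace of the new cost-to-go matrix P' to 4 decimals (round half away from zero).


13.4626

BᵀP = [58.5000 24.7500; -15.7500 -5.6250]
S = R + BᵀPB = [3 0; 0 3] + [308.2500 -79.8750; -79.8750 23.0625] = [311.2500 -79.8750; -79.8750 26.0625]
BᵀPA = [-191.2500 -100.1250; 48.3750 26.4375]
K = S⁻¹·BᵀPA = [-0.6470 -0.2874; -0.1267 0.1335]
A−BK = [0.3345 -0.0833; -0.8691 0.1621]
AᵀP(A−BK) = [1.6457 0.4465; 0.4465 0.3170]
P' = Q + AᵀP(A−BK) = [12.8957 -0.3035; -0.3035 0.5670]
tr(P') = 13.4626


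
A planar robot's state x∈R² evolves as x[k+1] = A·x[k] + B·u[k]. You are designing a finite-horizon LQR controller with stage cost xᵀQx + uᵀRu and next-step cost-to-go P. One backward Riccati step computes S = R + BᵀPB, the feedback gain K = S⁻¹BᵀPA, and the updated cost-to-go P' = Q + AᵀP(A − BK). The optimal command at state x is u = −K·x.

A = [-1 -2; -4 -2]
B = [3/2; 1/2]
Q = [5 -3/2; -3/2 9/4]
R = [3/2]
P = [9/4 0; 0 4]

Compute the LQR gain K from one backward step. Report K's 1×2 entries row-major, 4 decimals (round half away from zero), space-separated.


BᵀP = [3.3750 2.0000]
S = R + BᵀPB = [3/2] + [6.0625] = [7.5625]
BᵀPA = [-11.3750 -10.7500]
K = S⁻¹·BᵀPA = [-1.5041 -1.4215]
A−BK = [1.2562 0.1322; -3.2479 -1.2893]
AᵀP(A−BK) = [49.1405 20.3306; 20.3306 9.7190]
P' = Q + AᵀP(A−BK) = [54.1405 18.8306; 18.8306 11.9690]
tr(P') = 66.1095

-1.5041 -1.4215


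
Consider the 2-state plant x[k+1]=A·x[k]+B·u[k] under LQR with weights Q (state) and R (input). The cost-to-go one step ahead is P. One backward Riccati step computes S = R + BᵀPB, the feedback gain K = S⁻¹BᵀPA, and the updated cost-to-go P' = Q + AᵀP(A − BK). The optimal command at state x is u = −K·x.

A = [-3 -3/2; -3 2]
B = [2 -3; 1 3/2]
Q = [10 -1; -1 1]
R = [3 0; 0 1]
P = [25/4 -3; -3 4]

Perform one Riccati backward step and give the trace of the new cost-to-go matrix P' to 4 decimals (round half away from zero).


22.8132

BᵀP = [9.5000 -2.0000; -23.2500 15.0000]
S = R + BᵀPB = [3 0; 0 1] + [17.0000 -31.5000; -31.5000 92.2500] = [20.0000 -31.5000; -31.5000 93.2500]
BᵀPA = [-22.5000 -18.2500; 24.7500 64.8750]
K = S⁻¹·BᵀPA = [-1.5107 0.3916; -0.2449 0.8280]
A−BK = [-0.7133 0.2008; -1.1219 0.3664]
AᵀP(A−BK) = [10.3200 -3.0571; -3.0571 1.4932]
P' = Q + AᵀP(A−BK) = [20.3200 -4.0571; -4.0571 2.4932]
tr(P') = 22.8132


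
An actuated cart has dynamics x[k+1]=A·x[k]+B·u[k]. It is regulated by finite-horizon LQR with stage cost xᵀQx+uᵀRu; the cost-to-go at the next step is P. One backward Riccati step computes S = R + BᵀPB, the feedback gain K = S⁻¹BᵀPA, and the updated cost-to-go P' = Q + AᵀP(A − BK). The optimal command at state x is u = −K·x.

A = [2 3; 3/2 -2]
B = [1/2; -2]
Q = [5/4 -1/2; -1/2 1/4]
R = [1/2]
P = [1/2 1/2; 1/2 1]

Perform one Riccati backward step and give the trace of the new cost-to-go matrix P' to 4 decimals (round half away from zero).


BᵀP = [-0.7500 -1.7500]
S = R + BᵀPB = [1/2] + [3.1250] = [3.6250]
BᵀPA = [-4.1250 1.2500]
K = S⁻¹·BᵀPA = [-1.1379 0.3448]
A−BK = [2.5690 2.8276; -0.7759 -1.3103]
AᵀP(A−BK) = [2.5560 1.6724; 1.6724 2.0690]
P' = Q + AᵀP(A−BK) = [3.8060 1.1724; 1.1724 2.3190]
tr(P') = 6.1250

6.1250


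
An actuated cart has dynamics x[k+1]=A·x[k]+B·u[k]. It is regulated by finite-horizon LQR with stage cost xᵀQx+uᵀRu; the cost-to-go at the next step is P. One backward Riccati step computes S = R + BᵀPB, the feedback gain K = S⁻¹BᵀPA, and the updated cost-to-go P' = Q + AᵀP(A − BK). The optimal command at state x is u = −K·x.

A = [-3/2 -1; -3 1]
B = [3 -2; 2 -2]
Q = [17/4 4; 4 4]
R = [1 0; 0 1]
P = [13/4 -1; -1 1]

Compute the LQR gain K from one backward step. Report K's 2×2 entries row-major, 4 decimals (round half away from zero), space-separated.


BᵀP = [7.7500 -1.0000; -4.5000 0.0000]
S = R + BᵀPB = [1 0; 0 1] + [21.2500 -13.5000; -13.5000 9.0000] = [22.2500 -13.5000; -13.5000 10.0000]
BᵀPA = [-8.6250 -8.7500; 6.7500 4.5000]
K = S⁻¹·BᵀPA = [0.1211 -0.6646; 0.8385 -0.4472]
A−BK = [-0.1863 0.0994; -1.5652 1.4348]
AᵀP(A−BK) = [2.6972 -2.3385; -2.3385 2.4472]
P' = Q + AᵀP(A−BK) = [6.9472 1.6615; 1.6615 6.4472]
tr(P') = 13.3944

0.1211 -0.6646 0.8385 -0.4472


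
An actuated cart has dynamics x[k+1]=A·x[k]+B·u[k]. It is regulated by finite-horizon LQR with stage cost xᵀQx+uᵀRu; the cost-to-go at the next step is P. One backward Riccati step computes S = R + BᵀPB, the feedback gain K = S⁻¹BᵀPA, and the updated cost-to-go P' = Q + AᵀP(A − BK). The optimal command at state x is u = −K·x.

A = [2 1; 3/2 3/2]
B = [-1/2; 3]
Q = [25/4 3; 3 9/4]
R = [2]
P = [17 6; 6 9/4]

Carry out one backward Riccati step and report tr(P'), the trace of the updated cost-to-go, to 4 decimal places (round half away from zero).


BᵀP = [9.5000 3.7500]
S = R + BᵀPB = [2] + [6.5000] = [8.5000]
BᵀPA = [24.6250 15.1250]
K = S⁻¹·BᵀPA = [2.8971 1.7794]
A−BK = [3.4485 1.8897; -7.1912 -3.8382]
AᵀP(A−BK) = [37.7224 22.2445; 22.2445 13.1489]
P' = Q + AᵀP(A−BK) = [43.9724 25.2445; 25.2445 15.3989]
tr(P') = 59.3713

59.3713


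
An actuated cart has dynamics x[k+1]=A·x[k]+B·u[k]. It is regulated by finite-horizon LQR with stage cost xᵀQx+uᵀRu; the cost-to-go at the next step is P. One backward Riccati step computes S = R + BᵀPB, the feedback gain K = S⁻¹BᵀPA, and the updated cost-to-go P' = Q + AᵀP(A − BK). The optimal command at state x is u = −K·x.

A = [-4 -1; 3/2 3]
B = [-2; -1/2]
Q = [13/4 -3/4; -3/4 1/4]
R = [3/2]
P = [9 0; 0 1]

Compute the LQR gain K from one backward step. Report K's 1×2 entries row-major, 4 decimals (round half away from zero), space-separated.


1.8874 0.4371

BᵀP = [-18.0000 -0.5000]
S = R + BᵀPB = [3/2] + [36.2500] = [37.7500]
BᵀPA = [71.2500 16.5000]
K = S⁻¹·BᵀPA = [1.8874 0.4371]
A−BK = [-0.2252 -0.1258; 2.4437 3.2185]
AᵀP(A−BK) = [11.7715 9.3576; 9.3576 10.7881]
P' = Q + AᵀP(A−BK) = [15.0215 8.6076; 8.6076 11.0381]
tr(P') = 26.0596


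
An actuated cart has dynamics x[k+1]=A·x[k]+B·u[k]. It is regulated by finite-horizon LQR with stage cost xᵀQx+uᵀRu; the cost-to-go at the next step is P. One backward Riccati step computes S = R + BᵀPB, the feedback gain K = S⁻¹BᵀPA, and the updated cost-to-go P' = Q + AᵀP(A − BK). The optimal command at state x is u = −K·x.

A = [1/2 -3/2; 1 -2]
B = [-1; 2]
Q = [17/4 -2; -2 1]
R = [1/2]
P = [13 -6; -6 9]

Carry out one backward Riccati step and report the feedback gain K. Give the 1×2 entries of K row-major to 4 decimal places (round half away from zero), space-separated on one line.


0.1565 -0.1429

BᵀP = [-25.0000 24.0000]
S = R + BᵀPB = [1/2] + [73.0000] = [73.5000]
BᵀPA = [11.5000 -10.5000]
K = S⁻¹·BᵀPA = [0.1565 -0.1429]
A−BK = [0.6565 -1.6429; 0.6871 -1.7143]
AᵀP(A−BK) = [4.4507 -11.1071; -11.1071 27.7500]
P' = Q + AᵀP(A−BK) = [8.7007 -13.1071; -13.1071 28.7500]
tr(P') = 37.4507


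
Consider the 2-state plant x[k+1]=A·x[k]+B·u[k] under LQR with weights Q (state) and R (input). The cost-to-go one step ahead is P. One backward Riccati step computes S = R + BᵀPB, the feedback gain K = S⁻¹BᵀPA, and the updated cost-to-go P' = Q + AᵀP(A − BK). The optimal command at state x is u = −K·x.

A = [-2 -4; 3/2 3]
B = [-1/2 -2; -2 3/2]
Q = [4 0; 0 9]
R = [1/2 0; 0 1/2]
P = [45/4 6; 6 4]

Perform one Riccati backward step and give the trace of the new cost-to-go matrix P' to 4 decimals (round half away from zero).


15.3281

BᵀP = [-17.6250 -11.0000; -13.5000 -6.0000]
S = R + BᵀPB = [1/2 0; 0 1/2] + [30.8125 18.7500; 18.7500 18.0000] = [31.3125 18.7500; 18.7500 18.5000]
BᵀPA = [18.7500 37.5000; 18.0000 36.0000]
K = S⁻¹·BᵀPA = [0.0412 0.0823; 0.9312 1.8625]
A−BK = [-0.1169 -0.2338; 0.1855 0.3709]
AᵀP(A−BK) = [0.4656 0.9312; 0.9312 1.8625]
P' = Q + AᵀP(A−BK) = [4.4656 0.9312; 0.9312 10.8625]
tr(P') = 15.3281


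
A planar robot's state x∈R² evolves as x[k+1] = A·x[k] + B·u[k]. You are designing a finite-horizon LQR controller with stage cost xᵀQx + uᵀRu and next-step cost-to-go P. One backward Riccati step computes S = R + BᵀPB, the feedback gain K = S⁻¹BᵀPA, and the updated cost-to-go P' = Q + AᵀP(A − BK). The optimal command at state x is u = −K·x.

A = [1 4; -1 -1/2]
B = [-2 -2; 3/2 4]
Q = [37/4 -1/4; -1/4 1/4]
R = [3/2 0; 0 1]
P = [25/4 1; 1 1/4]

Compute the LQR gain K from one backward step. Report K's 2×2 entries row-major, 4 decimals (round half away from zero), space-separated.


BᵀP = [-11.0000 -1.6250; -8.5000 -1.0000]
S = R + BᵀPB = [3/2 0; 0 1] + [19.5625 15.5000; 15.5000 13.0000] = [21.0625 15.5000; 15.5000 14.0000]
BᵀPA = [-9.3750 -43.1875; -7.5000 -33.5000]
K = S⁻¹·BᵀPA = [-0.2746 -1.5629; -0.2317 -0.6625]
A−BK = [-0.0126 -0.4508; 0.3387 4.4943]
AᵀP(A−BK) = [0.1879 1.0040; 1.0040 6.3707]
P' = Q + AᵀP(A−BK) = [9.4379 0.7540; 0.7540 6.6207]
tr(P') = 16.0586

-0.2746 -1.5629 -0.2317 -0.6625


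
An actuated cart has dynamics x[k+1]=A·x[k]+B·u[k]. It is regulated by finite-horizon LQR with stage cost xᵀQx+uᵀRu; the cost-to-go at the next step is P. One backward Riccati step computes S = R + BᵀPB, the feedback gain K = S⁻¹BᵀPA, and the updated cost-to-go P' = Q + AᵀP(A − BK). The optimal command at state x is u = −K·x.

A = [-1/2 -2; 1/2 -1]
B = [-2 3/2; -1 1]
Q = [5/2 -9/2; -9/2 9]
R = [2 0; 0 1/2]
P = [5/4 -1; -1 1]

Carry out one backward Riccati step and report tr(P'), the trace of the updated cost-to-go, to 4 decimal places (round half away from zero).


12.6525

BᵀP = [-1.5000 1.0000; 0.8750 -0.5000]
S = R + BᵀPB = [2 0; 0 1/2] + [2.0000 -1.2500; -1.2500 0.8125] = [4.0000 -1.2500; -1.2500 1.3125]
BᵀPA = [1.2500 2.0000; -0.6875 -1.2500]
K = S⁻¹·BᵀPA = [0.2119 0.2881; -0.3220 -0.6780]
A−BK = [0.4068 -0.4068; 1.0339 -0.0339]
AᵀP(A−BK) = [0.5763 0.4237; 0.4237 0.5763]
P' = Q + AᵀP(A−BK) = [3.0763 -4.0763; -4.0763 9.5763]
tr(P') = 12.6525


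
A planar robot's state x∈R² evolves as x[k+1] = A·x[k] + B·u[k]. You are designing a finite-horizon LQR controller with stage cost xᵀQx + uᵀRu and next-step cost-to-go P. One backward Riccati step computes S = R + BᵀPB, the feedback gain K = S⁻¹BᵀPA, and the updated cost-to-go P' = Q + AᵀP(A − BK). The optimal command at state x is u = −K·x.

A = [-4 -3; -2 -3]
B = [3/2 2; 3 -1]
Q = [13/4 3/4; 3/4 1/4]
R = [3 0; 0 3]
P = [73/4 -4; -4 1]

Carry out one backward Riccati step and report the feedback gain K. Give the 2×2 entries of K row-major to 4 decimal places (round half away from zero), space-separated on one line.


-0.6734 -0.5879 -1.3040 -0.8028

BᵀP = [15.3750 -3.0000; 40.5000 -9.0000]
S = R + BᵀPB = [3 0; 0 3] + [14.0625 33.7500; 33.7500 90.0000] = [17.0625 33.7500; 33.7500 93.0000]
BᵀPA = [-55.5000 -37.1250; -144.0000 -94.5000]
K = S⁻¹·BᵀPA = [-0.6734 -0.5879; -1.3040 -0.8028]
A−BK = [-0.3819 -0.5126; -1.2839 -2.0389]
AᵀP(A−BK) = [6.8492 4.7714; 4.7714 3.5616]
P' = Q + AᵀP(A−BK) = [10.0992 5.5214; 5.5214 3.8116]
tr(P') = 13.9108


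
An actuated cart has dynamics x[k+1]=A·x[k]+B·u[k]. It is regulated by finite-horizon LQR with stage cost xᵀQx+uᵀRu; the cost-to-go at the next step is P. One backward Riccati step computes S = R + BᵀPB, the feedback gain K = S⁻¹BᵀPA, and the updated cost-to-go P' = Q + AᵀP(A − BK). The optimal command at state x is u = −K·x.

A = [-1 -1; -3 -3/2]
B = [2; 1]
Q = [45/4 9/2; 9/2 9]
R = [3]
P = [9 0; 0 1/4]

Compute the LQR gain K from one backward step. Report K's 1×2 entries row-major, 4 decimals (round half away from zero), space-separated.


BᵀP = [18.0000 0.2500]
S = R + BᵀPB = [3] + [36.2500] = [39.2500]
BᵀPA = [-18.7500 -18.3750]
K = S⁻¹·BᵀPA = [-0.4777 -0.4682]
A−BK = [-0.0446 -0.0637; -2.5223 -1.0318]
AᵀP(A−BK) = [2.2930 1.3471; 1.3471 0.9602]
P' = Q + AᵀP(A−BK) = [13.5430 5.8471; 5.8471 9.9602]
tr(P') = 23.5032

-0.4777 -0.4682


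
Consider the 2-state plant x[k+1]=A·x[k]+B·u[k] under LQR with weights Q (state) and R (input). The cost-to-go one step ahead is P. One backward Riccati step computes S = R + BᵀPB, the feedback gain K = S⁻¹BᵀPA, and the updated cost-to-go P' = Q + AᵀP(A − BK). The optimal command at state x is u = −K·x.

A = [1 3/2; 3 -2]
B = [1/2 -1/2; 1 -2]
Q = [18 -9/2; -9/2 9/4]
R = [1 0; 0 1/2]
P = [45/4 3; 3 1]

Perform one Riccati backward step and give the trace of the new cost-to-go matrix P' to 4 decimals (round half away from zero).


24.2229

BᵀP = [8.6250 2.5000; -11.6250 -3.5000]
S = R + BᵀPB = [1 0; 0 1/2] + [6.8125 -9.3125; -9.3125 12.8125] = [7.8125 -9.3125; -9.3125 13.3125]
BᵀPA = [16.1250 7.9375; -22.1250 -10.4375]
K = S⁻¹·BᵀPA = [0.4991 0.4901; -1.3128 -0.4412]
A−BK = [0.0940 1.0344; -0.1248 -3.3725]
AᵀP(A−BK) = [1.1555 0.7107; 0.7107 2.8174]
P' = Q + AᵀP(A−BK) = [19.1555 -3.7893; -3.7893 5.0674]
tr(P') = 24.2229


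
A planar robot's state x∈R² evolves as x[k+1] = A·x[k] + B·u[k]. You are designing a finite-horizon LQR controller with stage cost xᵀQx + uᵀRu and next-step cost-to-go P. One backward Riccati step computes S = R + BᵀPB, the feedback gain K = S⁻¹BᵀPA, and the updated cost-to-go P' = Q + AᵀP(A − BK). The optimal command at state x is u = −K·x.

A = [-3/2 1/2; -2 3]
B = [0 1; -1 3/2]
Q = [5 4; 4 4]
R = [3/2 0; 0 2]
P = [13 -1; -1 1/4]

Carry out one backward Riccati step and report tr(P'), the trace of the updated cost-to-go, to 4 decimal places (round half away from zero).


BᵀP = [1.0000 -0.2500; 11.5000 -0.6250]
S = R + BᵀPB = [3/2 0; 0 2] + [0.2500 0.6250; 0.6250 10.5625] = [1.7500 0.6250; 0.6250 12.5625]
BᵀPA = [-1.0000 -0.2500; -16.0000 3.8750]
K = S⁻¹·BᵀPA = [-0.1187 -0.2576; -1.2677 0.3213]
A−BK = [-0.2323 0.1787; -0.2171 2.2605]
AᵀP(A−BK) = [3.8477 -0.8672; -0.8672 1.1907]
P' = Q + AᵀP(A−BK) = [8.8477 3.1328; 3.1328 5.1907]
tr(P') = 14.0384

14.0384


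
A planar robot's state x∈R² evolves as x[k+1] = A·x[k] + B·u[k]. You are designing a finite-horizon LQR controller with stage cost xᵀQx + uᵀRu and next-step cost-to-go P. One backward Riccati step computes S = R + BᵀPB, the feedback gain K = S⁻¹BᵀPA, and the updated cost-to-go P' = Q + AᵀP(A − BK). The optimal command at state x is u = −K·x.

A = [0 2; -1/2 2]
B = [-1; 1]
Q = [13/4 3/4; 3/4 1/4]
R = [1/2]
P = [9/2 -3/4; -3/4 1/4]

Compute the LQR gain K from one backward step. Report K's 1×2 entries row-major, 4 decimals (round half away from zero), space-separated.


BᵀP = [-5.2500 1.0000]
S = R + BᵀPB = [1/2] + [6.2500] = [6.7500]
BᵀPA = [-0.5000 -8.5000]
K = S⁻¹·BᵀPA = [-0.0741 -1.2593]
A−BK = [-0.0741 0.7407; -0.4259 3.2593]
AᵀP(A−BK) = [0.0255 -0.1296; -0.1296 2.2963]
P' = Q + AᵀP(A−BK) = [3.2755 0.6204; 0.6204 2.5463]
tr(P') = 5.8218

-0.0741 -1.2593


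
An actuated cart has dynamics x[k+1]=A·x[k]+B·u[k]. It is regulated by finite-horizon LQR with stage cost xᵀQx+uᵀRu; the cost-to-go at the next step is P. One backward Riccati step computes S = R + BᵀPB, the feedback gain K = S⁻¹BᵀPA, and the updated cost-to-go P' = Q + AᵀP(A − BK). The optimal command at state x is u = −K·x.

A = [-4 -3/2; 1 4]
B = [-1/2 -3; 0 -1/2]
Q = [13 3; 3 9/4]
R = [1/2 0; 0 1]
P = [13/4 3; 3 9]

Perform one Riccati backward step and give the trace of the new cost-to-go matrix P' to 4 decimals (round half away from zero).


BᵀP = [-1.6250 -1.5000; -11.2500 -13.5000]
S = R + BᵀPB = [1/2 0; 0 1] + [0.8125 5.6250; 5.6250 40.5000] = [1.3125 5.6250; 5.6250 41.5000]
BᵀPA = [5.0000 -3.5625; 31.5000 -37.1250]
K = S⁻¹·BᵀPA = [1.3279 2.6715; 0.5791 -1.2567]
A−BK = [-1.5989 -3.9343; 1.2895 3.3717]
AᵀP(A−BK) = [12.1205 29.2279; 29.2279 78.1756]
P' = Q + AᵀP(A−BK) = [25.1205 32.2279; 32.2279 80.4256]
tr(P') = 105.5460

105.5460


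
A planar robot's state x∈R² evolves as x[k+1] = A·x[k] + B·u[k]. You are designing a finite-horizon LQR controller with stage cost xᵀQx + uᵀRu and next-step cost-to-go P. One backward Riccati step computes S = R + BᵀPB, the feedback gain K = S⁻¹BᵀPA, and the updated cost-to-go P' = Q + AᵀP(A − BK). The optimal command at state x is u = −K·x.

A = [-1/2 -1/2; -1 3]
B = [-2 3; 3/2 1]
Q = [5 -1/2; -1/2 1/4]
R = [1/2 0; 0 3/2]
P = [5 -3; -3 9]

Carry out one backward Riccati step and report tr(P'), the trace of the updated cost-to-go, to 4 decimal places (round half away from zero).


7.5286

BᵀP = [-14.5000 19.5000; 12.0000 0.0000]
S = R + BᵀPB = [1/2 0; 0 3/2] + [58.2500 -24.0000; -24.0000 36.0000] = [58.7500 -24.0000; -24.0000 37.5000]
BᵀPA = [-12.2500 65.7500; -6.0000 -6.0000]
K = S⁻¹·BᵀPA = [-0.3708 1.4268; -0.3973 0.7532]
A−BK = [-0.0497 0.0941; -0.0464 0.1066]
AᵀP(A−BK) = [0.3235 -0.7524; -0.7524 1.9552]
P' = Q + AᵀP(A−BK) = [5.3235 -1.2524; -1.2524 2.2052]
tr(P') = 7.5286


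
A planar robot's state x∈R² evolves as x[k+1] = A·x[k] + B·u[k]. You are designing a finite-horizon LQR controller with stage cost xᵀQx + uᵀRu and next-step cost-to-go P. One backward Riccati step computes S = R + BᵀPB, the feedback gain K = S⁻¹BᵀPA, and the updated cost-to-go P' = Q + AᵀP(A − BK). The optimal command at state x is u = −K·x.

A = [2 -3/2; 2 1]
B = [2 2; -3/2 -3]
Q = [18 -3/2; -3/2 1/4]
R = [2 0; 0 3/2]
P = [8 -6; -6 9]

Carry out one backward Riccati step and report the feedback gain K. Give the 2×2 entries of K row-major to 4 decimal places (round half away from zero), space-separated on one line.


1.3004 -0.4395 -0.9356 -0.1845

BᵀP = [25.0000 -25.5000; 34.0000 -39.0000]
S = R + BᵀPB = [2 0; 0 3/2] + [88.2500 126.5000; 126.5000 185.0000] = [90.2500 126.5000; 126.5000 186.5000]
BᵀPA = [-1.0000 -63.0000; -10.0000 -90.0000]
K = S⁻¹·BᵀPA = [1.3004 -0.4395; -0.9356 -0.1845]
A−BK = [1.2705 -0.2521; 1.1436 -0.2127]
AᵀP(A−BK) = [11.9439 -2.2843; -2.2843 0.7094]
P' = Q + AᵀP(A−BK) = [29.9439 -3.7843; -3.7843 0.9594]
tr(P') = 30.9034


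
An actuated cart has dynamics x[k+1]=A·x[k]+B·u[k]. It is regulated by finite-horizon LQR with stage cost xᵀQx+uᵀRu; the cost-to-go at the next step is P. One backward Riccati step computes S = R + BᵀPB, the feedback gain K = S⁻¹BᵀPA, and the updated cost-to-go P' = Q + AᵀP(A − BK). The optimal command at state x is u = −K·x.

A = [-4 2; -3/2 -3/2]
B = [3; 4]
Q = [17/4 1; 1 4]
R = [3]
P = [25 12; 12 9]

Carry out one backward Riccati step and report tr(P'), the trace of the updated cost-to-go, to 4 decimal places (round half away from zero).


BᵀP = [123.0000 72.0000]
S = R + BᵀPB = [3] + [657.0000] = [660.0000]
BᵀPA = [-600.0000 138.0000]
K = S⁻¹·BᵀPA = [-0.9091 0.2091]
A−BK = [-1.2727 1.3727; 2.1364 -2.3364]
AᵀP(A−BK) = [18.7955 -18.2955; -18.2955 19.3955]
P' = Q + AᵀP(A−BK) = [23.0455 -17.2955; -17.2955 23.3955]
tr(P') = 46.4409

46.4409


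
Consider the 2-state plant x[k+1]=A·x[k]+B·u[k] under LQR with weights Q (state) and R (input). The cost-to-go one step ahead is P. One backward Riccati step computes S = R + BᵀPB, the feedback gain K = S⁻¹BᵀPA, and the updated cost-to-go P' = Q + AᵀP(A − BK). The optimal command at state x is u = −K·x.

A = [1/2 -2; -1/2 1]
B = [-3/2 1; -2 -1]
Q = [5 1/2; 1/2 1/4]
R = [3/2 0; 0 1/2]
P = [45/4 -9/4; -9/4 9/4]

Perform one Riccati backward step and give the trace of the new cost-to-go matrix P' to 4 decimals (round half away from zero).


6.6937

BᵀP = [-12.3750 -1.1250; 13.5000 -4.5000]
S = R + BᵀPB = [3/2 0; 0 1/2] + [20.8125 -11.2500; -11.2500 18.0000] = [22.3125 -11.2500; -11.2500 18.5000]
BᵀPA = [-5.6250 23.6250; 9.0000 -31.5000]
K = S⁻¹·BᵀPA = [-0.0098 0.2889; 0.4805 -1.5270]
A−BK = [0.0047 -0.0396; -0.0391 0.0508]
AᵀP(A−BK) = [0.1201 -0.3818; -0.3818 1.3236]
P' = Q + AᵀP(A−BK) = [5.1201 0.1182; 0.1182 1.5736]
tr(P') = 6.6937


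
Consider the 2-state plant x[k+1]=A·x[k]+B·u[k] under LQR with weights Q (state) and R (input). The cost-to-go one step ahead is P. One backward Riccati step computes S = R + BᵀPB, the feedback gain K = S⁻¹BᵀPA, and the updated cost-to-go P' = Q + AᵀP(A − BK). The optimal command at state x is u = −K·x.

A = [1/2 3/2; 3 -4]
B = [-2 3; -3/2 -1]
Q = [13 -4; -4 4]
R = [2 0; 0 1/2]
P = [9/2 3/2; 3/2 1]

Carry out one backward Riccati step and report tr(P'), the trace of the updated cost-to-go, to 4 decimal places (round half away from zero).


23.1143

BᵀP = [-11.2500 -4.5000; 12.0000 3.5000]
S = R + BᵀPB = [2 0; 0 1/2] + [29.2500 -29.2500; -29.2500 32.5000] = [31.2500 -29.2500; -29.2500 33.0000]
BᵀPA = [-19.1250 1.1250; 16.5000 4.0000]
K = S⁻¹·BᵀPA = [-0.8453 0.8773; -0.2492 0.8988]
A−BK = [-0.4429 0.5582; 1.4829 -1.7853]
AᵀP(A−BK) = [2.5714 -2.9273; -2.9273 3.5429]
P' = Q + AᵀP(A−BK) = [15.5714 -6.9273; -6.9273 7.5429]
tr(P') = 23.1143


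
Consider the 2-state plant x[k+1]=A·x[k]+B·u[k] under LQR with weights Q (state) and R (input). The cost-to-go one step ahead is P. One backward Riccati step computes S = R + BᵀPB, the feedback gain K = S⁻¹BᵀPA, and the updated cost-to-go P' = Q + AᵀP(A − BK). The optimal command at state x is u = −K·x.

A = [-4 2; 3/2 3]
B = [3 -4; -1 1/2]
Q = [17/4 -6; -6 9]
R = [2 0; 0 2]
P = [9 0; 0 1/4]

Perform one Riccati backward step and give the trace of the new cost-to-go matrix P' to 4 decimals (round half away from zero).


17.7506

BᵀP = [27.0000 -0.2500; -36.0000 0.1250]
S = R + BᵀPB = [2 0; 0 2] + [81.2500 -108.1250; -108.1250 144.0625] = [83.2500 -108.1250; -108.1250 146.0625]
BᵀPA = [-108.3750 53.2500; 144.1875 -71.6250]
K = S⁻¹·BᵀPA = [-0.5105 0.0712; 0.6093 -0.4377]
A−BK = [-0.0315 0.0357; 0.6849 3.2900]
AᵀP(A−BK) = [1.3898 -0.0528; -0.0528 3.1108]
P' = Q + AᵀP(A−BK) = [5.6398 -6.0528; -6.0528 12.1108]
tr(P') = 17.7506


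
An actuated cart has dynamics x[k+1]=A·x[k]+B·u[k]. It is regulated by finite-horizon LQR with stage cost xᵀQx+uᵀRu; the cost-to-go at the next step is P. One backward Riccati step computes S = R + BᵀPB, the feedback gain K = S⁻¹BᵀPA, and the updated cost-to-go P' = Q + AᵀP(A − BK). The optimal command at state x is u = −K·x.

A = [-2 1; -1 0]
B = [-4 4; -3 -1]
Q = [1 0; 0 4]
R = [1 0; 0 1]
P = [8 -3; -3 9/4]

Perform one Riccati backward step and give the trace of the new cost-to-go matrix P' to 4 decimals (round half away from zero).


BᵀP = [-23.0000 5.2500; 35.0000 -14.2500]
S = R + BᵀPB = [1 0; 0 1] + [76.2500 -97.2500; -97.2500 154.2500] = [77.2500 -97.2500; -97.2500 155.2500]
BᵀPA = [40.7500 -23.0000; -55.7500 35.0000]
K = S⁻¹·BᵀPA = [0.3568 -0.0659; -0.1356 0.1842]
A−BK = [-0.0304 -0.0002; -0.0651 -0.0134]
AᵀP(A−BK) = [0.1508 -0.0477; -0.0477 0.0387]
P' = Q + AᵀP(A−BK) = [1.1508 -0.0477; -0.0477 4.0387]
tr(P') = 5.1894

5.1894


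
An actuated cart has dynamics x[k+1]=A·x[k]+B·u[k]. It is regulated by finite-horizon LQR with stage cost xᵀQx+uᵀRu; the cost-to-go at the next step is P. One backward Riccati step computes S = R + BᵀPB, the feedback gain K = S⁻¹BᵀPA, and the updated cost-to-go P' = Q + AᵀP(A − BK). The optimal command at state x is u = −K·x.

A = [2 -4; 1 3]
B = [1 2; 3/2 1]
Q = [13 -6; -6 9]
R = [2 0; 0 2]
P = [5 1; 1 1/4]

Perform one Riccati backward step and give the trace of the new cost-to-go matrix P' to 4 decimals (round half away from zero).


BᵀP = [6.5000 1.3750; 11.0000 2.2500]
S = R + BᵀPB = [2 0; 0 2] + [8.5625 14.3750; 14.3750 24.2500] = [10.5625 14.3750; 14.3750 26.2500]
BᵀPA = [14.3750 -21.8750; 24.2500 -37.2500]
K = S⁻¹·BᵀPA = [0.4071 -0.5487; 0.7009 -1.1186]
A−BK = [0.1912 -1.2142; -0.3115 4.9416]
AᵀP(A−BK) = [1.4018 -2.2372; -2.2372 4.5805]
P' = Q + AᵀP(A−BK) = [14.4018 -8.2372; -8.2372 13.5805]
tr(P') = 27.9823

27.9823


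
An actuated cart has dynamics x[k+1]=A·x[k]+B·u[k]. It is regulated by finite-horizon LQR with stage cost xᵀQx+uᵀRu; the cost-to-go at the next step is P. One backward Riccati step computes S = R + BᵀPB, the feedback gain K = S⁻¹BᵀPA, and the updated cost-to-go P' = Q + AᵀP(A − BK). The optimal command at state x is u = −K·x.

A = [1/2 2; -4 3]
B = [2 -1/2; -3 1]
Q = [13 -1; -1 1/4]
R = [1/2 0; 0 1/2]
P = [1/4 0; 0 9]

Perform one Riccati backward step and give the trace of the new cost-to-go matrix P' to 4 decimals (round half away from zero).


19.3427

BᵀP = [0.5000 -27.0000; -0.1250 9.0000]
S = R + BᵀPB = [1/2 0; 0 1/2] + [82.0000 -27.2500; -27.2500 9.0625] = [82.5000 -27.2500; -27.2500 9.5625]
BᵀPA = [108.2500 -80.0000; -36.0625 26.7500]
K = S⁻¹·BᵀPA = [1.1315 -0.7782; -0.5469 0.5799]
A−BK = [-2.0364 3.8463; -0.0587 0.0856]
AᵀP(A−BK) = [1.8574 -2.6022; -2.6022 4.2353]
P' = Q + AᵀP(A−BK) = [14.8574 -3.6022; -3.6022 4.4853]
tr(P') = 19.3427


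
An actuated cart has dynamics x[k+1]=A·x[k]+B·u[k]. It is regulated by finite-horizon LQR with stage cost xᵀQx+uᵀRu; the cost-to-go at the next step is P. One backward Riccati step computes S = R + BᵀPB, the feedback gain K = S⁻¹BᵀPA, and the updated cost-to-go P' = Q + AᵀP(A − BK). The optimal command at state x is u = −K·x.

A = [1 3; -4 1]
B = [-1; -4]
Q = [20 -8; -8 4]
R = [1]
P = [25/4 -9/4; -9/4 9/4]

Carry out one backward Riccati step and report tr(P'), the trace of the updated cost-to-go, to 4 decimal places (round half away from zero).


94.1089

BᵀP = [2.7500 -6.7500]
S = R + BᵀPB = [1] + [24.2500] = [25.2500]
BᵀPA = [29.7500 1.5000]
K = S⁻¹·BᵀPA = [1.1782 0.0594]
A−BK = [2.1782 3.0594; 0.7129 1.2376]
AᵀP(A−BK) = [25.1980 32.7327; 32.7327 44.9109]
P' = Q + AᵀP(A−BK) = [45.1980 24.7327; 24.7327 48.9109]
tr(P') = 94.1089


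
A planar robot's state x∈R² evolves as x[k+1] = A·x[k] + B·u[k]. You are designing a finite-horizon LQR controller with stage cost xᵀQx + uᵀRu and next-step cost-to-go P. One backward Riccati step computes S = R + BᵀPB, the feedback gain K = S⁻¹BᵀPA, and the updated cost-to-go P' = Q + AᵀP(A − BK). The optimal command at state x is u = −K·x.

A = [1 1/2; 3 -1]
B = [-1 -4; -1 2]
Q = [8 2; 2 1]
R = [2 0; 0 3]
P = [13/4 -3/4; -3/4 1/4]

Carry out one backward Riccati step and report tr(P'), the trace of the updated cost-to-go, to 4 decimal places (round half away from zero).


9.8216

BᵀP = [-2.5000 0.5000; -14.5000 3.5000]
S = R + BᵀPB = [2 0; 0 3] + [2.0000 11.0000; 11.0000 65.0000] = [4.0000 11.0000; 11.0000 68.0000]
BᵀPA = [-1.0000 -1.7500; -4.0000 -10.7500]
K = S⁻¹·BᵀPA = [-0.1589 -0.0050; -0.0331 -0.1573]
A−BK = [0.7086 -0.1341; 2.9073 -0.6904]
AᵀP(A−BK) = [0.7086 -0.1341; -0.1341 0.1130]
P' = Q + AᵀP(A−BK) = [8.7086 1.8659; 1.8659 1.1130]
tr(P') = 9.8216


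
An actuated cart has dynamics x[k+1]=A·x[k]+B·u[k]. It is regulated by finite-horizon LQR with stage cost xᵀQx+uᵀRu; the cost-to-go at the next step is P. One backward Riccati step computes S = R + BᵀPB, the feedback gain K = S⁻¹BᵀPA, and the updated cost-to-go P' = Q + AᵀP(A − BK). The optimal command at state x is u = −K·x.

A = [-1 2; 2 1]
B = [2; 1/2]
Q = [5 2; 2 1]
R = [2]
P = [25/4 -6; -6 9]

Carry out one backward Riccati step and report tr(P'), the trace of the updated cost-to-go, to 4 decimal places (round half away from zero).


39.7862

BᵀP = [9.5000 -7.5000]
S = R + BᵀPB = [2] + [15.2500] = [17.2500]
BᵀPA = [-24.5000 11.5000]
K = S⁻¹·BᵀPA = [-1.4203 0.6667]
A−BK = [1.8406 0.6667; 2.7101 0.6667]
AᵀP(A−BK) = [31.4529 3.8333; 3.8333 2.3333]
P' = Q + AᵀP(A−BK) = [36.4529 5.8333; 5.8333 3.3333]
tr(P') = 39.7862


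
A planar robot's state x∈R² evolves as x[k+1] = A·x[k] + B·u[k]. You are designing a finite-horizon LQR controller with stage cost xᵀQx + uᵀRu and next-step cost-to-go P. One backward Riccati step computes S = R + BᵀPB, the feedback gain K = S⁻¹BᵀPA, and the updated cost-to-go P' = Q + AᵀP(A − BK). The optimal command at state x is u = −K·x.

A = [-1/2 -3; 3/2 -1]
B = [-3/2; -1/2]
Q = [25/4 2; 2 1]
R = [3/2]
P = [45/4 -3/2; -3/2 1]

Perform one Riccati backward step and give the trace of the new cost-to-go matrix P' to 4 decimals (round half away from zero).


15.5963

BᵀP = [-16.1250 1.7500]
S = R + BᵀPB = [3/2] + [23.3125] = [24.8125]
BᵀPA = [10.6875 46.6250]
K = S⁻¹·BᵀPA = [0.4307 1.8791]
A−BK = [0.1461 -0.1814; 1.7154 -0.0605]
AᵀP(A−BK) = [2.7091 1.2922; 1.2922 5.6373]
P' = Q + AᵀP(A−BK) = [8.9591 3.2922; 3.2922 6.6373]
tr(P') = 15.5963
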